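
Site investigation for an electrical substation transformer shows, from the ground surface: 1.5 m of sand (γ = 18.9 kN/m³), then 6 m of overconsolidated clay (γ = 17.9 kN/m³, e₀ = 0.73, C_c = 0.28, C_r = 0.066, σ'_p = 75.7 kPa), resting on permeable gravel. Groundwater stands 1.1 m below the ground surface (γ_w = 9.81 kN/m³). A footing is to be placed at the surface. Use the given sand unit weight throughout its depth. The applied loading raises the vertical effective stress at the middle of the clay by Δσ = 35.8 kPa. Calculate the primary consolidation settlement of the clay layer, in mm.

S_c ≈ 90.2 mm

Mid-depth of clay below the ground surface: z = 1.5 + 6/2 = 4.5 m.
Total vertical stress at mid-clay: σ_v = 18.9×1.5 + 17.9×3 = 82.05 kPa.
Pore pressure: u = 9.81×(4.5 − 1.1) = 33.354 kPa.
Initial effective stress: σ'_0 = σ_v − u = 82.05 − 33.354 = 48.696 kPa.
Final effective stress: σ'_f = 48.696 + 35.8 = 84.496 kPa.
σ'_f = 84.496 > σ'_p = 75.7 kPa, so the stress path crosses the preconsolidation pressure — recompression up to σ'_p, then virgin compression beyond:
S_c = H/(1+e₀)·[C_r·log₁₀(σ'_p/σ'_0) + C_c·log₁₀(σ'_f/σ'_p)]
    = 6/1.73 × [0.066×log₁₀(75.7/48.696) + 0.28×log₁₀(84.496/75.7)]
    = 3.4682 × [0.012646 + 0.013367] = 0.09022 m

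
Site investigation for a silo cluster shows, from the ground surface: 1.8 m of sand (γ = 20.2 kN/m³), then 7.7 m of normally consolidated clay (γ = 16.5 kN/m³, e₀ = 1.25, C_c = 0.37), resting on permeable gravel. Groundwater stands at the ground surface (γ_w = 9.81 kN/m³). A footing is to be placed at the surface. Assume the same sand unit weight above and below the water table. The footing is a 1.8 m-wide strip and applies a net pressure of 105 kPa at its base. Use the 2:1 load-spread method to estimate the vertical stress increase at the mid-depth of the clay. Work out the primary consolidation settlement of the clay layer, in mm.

Mid-depth of clay below the ground surface: z = 1.8 + 7.7/2 = 5.65 m.
Total vertical stress at mid-clay: σ_v = 20.2×1.8 + 16.5×3.85 = 99.885 kPa.
Pore pressure: u = 9.81×(5.65 − 0) = 55.427 kPa.
Initial effective stress: σ'_0 = σ_v − u = 99.885 − 55.427 = 44.458 kPa.
Stress increase at mid-clay by the 2:1 spreading method:
Δσ = qB/(B+z) = 105×1.8/(1.8+5.65) = 25.369 kPa
Final effective stress: σ'_f = σ'_0 + Δσ = 44.458 + 25.369 = 69.827 kPa.
Normally consolidated clay, so the full stress increment lies on the virgin compression line:
S_c = C_c·H/(1+e₀)·log₁₀(σ'_f/σ'_0) = 0.37×7.7/(1+1.25)×log₁₀(69.827/44.458)
    = 1.2662 × 0.19607 = 0.2483 m

S_c ≈ 248 mm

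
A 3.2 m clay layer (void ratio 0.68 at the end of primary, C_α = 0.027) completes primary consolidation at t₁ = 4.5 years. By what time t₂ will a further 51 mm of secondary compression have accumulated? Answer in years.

t₂ ≈ 44.1 years

S_s = C_α·H/(1+e_p)·log₁₀(t₂/t₁) ⇒ log₁₀(t₂/t₁) = S_s·(1+e_p)/(C_α·H).
log₁₀(t₂/t₁) = 0.051 × (1+0.68) / (0.027×3.2) = 0.9917
t₂ = t₁ × 10^0.9917 = 4.5 × 9.81 = 44.14 years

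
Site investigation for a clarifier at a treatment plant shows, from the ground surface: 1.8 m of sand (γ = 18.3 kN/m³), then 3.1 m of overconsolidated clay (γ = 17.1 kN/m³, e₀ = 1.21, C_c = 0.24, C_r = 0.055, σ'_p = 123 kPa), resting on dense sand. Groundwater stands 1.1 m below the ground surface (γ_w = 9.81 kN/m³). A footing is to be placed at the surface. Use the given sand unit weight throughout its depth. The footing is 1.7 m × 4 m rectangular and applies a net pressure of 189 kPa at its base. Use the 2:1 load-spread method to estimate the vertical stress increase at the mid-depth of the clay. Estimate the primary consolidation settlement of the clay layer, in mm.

Mid-depth of clay below the ground surface: z = 1.8 + 3.1/2 = 3.35 m.
Total vertical stress at mid-clay: σ_v = 18.3×1.8 + 17.1×1.55 = 59.445 kPa.
Pore pressure: u = 9.81×(3.35 − 1.1) = 22.073 kPa.
Initial effective stress: σ'_0 = σ_v − u = 59.445 − 22.073 = 37.372 kPa.
Stress increase at mid-clay by the 2:1 spreading method:
Δσ = qBL/((B+z)(L+z)) = 189×1.7×4/((1.7+3.35)(4+3.35)) = 34.625 kPa
Final effective stress: σ'_f = 37.372 + 34.625 = 71.997 kPa.
σ'_f = 71.997 ≤ σ'_p = 123 kPa, so the clay remains overconsolidated and only the recompression index applies:
S_c = C_r·H/(1+e₀)·log₁₀(σ'_f/σ'_0) = 0.055×3.1/2.21×log₁₀(71.997/37.372)
    = 0.077149 × 0.28477 = 0.02197 m

S_c ≈ 22 mm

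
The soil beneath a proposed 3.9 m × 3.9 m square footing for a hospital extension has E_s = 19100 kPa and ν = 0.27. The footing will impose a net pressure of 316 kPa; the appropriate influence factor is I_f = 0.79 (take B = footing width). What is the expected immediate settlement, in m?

Immediate (elastic) settlement: S_e = q·B·(1−ν²)/E_s · I_f.
S_e = 316 × 3.9 × (1 − 0.27²) / 19100 × 0.79
    = 316 × 3.9 × 0.9271 / 19100 × 0.79
    = 0.04726 m

S_e ≈ 0.0473 m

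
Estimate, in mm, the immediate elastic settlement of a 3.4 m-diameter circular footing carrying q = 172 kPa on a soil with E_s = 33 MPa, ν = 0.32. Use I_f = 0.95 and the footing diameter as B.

S_e ≈ 15.1 mm

Immediate (elastic) settlement: S_e = q·B·(1−ν²)/E_s · I_f.
E_s = 33 MPa = 33000 kPa.
S_e = 172 × 3.4 × (1 − 0.32²) / 33000 × 0.95
    = 172 × 3.4 × 0.8976 / 33000 × 0.95
    = 0.01511 m = 15.11 mm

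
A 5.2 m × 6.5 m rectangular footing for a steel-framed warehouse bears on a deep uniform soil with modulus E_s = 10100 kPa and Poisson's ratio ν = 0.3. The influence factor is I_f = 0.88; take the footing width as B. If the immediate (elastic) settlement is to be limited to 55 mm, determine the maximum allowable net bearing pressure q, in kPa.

q ≈ 133 kPa

S_e = q·B·(1−ν²)/E_s · I_f  ⇒  q = S_e·E_s / (B·(1−ν²)·I_f).
q = 0.055 × 10100 / (5.2 × 0.91 × 0.88) = 133.4 kPa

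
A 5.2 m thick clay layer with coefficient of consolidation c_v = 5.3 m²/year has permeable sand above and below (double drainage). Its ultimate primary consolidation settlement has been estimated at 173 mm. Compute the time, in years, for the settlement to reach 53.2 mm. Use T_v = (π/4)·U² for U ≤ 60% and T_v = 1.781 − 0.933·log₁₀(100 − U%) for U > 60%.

Drainage path length: H_d = H/2 = 2.6 m (double drainage).
U = S(t)/S_ult = 53.2/173 = 0.3075.
U ≤ 60%: T_v = (π/4)·U² = (π/4)×0.30751² = 0.074271.
t = T_v·H_d²/c_v = 0.074271×2.6²/5.3 = 0.09473 years.

t ≈ 0.0947 years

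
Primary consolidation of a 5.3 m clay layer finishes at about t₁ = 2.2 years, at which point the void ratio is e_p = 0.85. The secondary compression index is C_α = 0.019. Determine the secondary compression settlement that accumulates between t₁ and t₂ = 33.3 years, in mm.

Secondary compression: S_s = C_α·H/(1+e_p)·log₁₀(t₂/t₁)
S_s = 0.019×5.3/(1+0.85)×log₁₀(33.3/2.2)
    = 0.05443 × 1.18 = 0.06423 m

S_s ≈ 64.2 mm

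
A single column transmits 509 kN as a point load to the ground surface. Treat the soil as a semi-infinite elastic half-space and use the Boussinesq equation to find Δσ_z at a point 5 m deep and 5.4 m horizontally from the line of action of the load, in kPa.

Boussinesq vertical stress below a point load on an elastic half-space:
Δσ_z = 3P/(2πz²) · [1 + (r/z)²]^(−5/2)
r/z = 5.4/5 = 1.08; [1+(r/z)²]^(−5/2) = 0.14476.
Δσ_z = 3×509/(2π×5²) × 0.14476 = 9.7212 × 0.14476 = 1.407 kPa

Δσ_z ≈ 1.41 kPa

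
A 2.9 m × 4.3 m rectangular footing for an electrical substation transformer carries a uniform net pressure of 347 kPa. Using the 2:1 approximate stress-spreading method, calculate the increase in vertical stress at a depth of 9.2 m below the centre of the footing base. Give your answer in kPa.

Δσ_z ≈ 26.5 kPa

By the 2:1 method the load spreads at 1 horizontal : 2 vertical, so at depth z the loaded area has grown by z in each plan dimension:
Δσ = qBL/((B+z)(L+z)) = 347×2.9×4.3/((2.9+9.2)(4.3+9.2)) = 26.49 kPa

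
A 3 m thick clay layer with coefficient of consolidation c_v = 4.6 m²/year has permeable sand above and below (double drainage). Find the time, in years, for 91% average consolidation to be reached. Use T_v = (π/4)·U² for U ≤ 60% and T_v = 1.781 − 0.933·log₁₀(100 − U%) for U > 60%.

Drainage path length: H_d = H/2 = 1.5 m (double drainage).
U > 60%: T_v = 1.781 − 0.933·log₁₀(100 − 91) = 0.89069.
t = T_v·H_d²/c_v = 0.89069×1.5²/4.6 = 0.4357 years.

t ≈ 0.436 years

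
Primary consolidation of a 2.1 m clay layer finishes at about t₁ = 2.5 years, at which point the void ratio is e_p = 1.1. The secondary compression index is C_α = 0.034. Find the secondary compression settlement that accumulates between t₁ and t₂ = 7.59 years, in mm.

S_s ≈ 16.4 mm

Secondary compression: S_s = C_α·H/(1+e_p)·log₁₀(t₂/t₁)
S_s = 0.034×2.1/(1+1.1)×log₁₀(7.59/2.5)
    = 0.034 × 0.4823 = 0.0164 m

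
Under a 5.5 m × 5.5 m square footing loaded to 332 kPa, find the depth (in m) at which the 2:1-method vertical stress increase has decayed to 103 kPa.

z ≈ 4.37 m

2:1 spreading — at depth z the loaded area has grown by z in each plan dimension:
qB²/(B+z)² = Δσ_z ⇒ z = B(√(q/Δσ_z) − 1) = 5.5×(√(332/103) − 1) = 4.374 m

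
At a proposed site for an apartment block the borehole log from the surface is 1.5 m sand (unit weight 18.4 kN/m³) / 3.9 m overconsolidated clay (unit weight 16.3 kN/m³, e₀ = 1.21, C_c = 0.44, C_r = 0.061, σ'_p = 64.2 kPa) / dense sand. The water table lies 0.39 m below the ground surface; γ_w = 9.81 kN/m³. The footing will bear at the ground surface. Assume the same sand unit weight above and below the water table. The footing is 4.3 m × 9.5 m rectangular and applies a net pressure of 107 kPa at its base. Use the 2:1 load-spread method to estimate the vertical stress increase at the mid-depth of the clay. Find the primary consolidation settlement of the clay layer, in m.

S_c ≈ 0.0795 m

Mid-depth of clay below the ground surface: z = 1.5 + 3.9/2 = 3.45 m.
Total vertical stress at mid-clay: σ_v = 18.4×1.5 + 16.3×1.95 = 59.385 kPa.
Pore pressure: u = 9.81×(3.45 − 0.39) = 30.019 kPa.
Initial effective stress: σ'_0 = σ_v − u = 59.385 − 30.019 = 29.366 kPa.
Stress increase at mid-clay by the 2:1 spreading method:
Δσ = qBL/((B+z)(L+z)) = 107×4.3×9.5/((4.3+3.45)(9.5+3.45)) = 43.552 kPa
Final effective stress: σ'_f = 29.366 + 43.552 = 72.918 kPa.
σ'_f = 72.918 > σ'_p = 64.2 kPa, so the stress path crosses the preconsolidation pressure — recompression up to σ'_p, then virgin compression beyond:
S_c = H/(1+e₀)·[C_r·log₁₀(σ'_p/σ'_0) + C_c·log₁₀(σ'_f/σ'_p)]
    = 3.9/2.21 × [0.061×log₁₀(64.2/29.366) + 0.44×log₁₀(72.918/64.2)]
    = 1.7647 × [0.020721 + 0.024332] = 0.07951 m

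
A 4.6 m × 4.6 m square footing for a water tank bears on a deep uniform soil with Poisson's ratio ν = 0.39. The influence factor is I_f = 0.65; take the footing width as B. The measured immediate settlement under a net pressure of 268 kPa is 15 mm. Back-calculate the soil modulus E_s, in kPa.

E_s ≈ 45300 kPa

S_e = q·B·(1−ν²)/E_s · I_f  ⇒  E_s = q·B·(1−ν²)·I_f / S_e.
E_s = 268 × 4.6 × 0.8479 × 0.65 / 0.015 = 45300 kPa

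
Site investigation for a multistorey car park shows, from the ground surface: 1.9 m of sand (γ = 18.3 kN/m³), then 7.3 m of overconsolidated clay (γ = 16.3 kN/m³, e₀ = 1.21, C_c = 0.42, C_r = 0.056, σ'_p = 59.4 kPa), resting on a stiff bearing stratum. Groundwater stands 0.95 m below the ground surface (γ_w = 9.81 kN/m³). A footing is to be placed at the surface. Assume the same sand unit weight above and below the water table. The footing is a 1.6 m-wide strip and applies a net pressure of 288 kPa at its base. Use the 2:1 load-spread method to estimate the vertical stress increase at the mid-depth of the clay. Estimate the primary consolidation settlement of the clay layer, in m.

Mid-depth of clay below the ground surface: z = 1.9 + 7.3/2 = 5.55 m.
Total vertical stress at mid-clay: σ_v = 18.3×1.9 + 16.3×3.65 = 94.265 kPa.
Pore pressure: u = 9.81×(5.55 − 0.95) = 45.126 kPa.
Initial effective stress: σ'_0 = σ_v − u = 94.265 − 45.126 = 49.139 kPa.
Stress increase at mid-clay by the 2:1 spreading method:
Δσ = qB/(B+z) = 288×1.6/(1.6+5.55) = 64.448 kPa
Final effective stress: σ'_f = 49.139 + 64.448 = 113.59 kPa.
σ'_f = 113.59 > σ'_p = 59.4 kPa, so the stress path crosses the preconsolidation pressure — recompression up to σ'_p, then virgin compression beyond:
S_c = H/(1+e₀)·[C_r·log₁₀(σ'_p/σ'_0) + C_c·log₁₀(σ'_f/σ'_p)]
    = 7.3/2.21 × [0.056×log₁₀(59.4/49.139) + 0.42×log₁₀(113.59/59.4)]
    = 3.3032 × [0.0046122 + 0.11825] = 0.4058 m

S_c ≈ 0.406 m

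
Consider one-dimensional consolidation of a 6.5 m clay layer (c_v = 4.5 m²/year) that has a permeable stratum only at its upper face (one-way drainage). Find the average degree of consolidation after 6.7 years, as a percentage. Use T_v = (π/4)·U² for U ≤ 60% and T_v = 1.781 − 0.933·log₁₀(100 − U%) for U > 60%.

Drainage path length: H_d = H = 6.5 m (single drainage).
T_v = c_v·t/H_d² = 4.5×6.7/6.5² = 0.71361.
T_v = 0.71361 corresponds to the U > 60% branch:
U = 1 − 10^((1.781 − T_v)/0.933)/100 = 0.8607

U ≈ 86.1 %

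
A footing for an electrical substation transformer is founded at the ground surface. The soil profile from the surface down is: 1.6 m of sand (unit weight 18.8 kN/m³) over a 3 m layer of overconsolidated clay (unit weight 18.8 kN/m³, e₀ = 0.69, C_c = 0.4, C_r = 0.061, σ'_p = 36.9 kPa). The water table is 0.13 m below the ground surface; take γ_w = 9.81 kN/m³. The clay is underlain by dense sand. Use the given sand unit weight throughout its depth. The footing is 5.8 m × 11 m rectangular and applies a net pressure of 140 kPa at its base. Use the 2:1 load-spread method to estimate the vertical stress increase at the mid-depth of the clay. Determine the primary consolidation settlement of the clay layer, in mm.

S_c ≈ 320 mm

Mid-depth of clay below the ground surface: z = 1.6 + 3/2 = 3.1 m.
Total vertical stress at mid-clay: σ_v = 18.8×1.6 + 18.8×1.5 = 58.28 kPa.
Pore pressure: u = 9.81×(3.1 − 0.13) = 29.136 kPa.
Initial effective stress: σ'_0 = σ_v − u = 58.28 − 29.136 = 29.144 kPa.
Stress increase at mid-clay by the 2:1 spreading method:
Δσ = qBL/((B+z)(L+z)) = 140×5.8×11/((5.8+3.1)(11+3.1)) = 71.177 kPa
Final effective stress: σ'_f = 29.144 + 71.177 = 100.32 kPa.
σ'_f = 100.32 > σ'_p = 36.9 kPa, so the stress path crosses the preconsolidation pressure — recompression up to σ'_p, then virgin compression beyond:
S_c = H/(1+e₀)·[C_r·log₁₀(σ'_p/σ'_0) + C_c·log₁₀(σ'_f/σ'_p)]
    = 3/1.69 × [0.061×log₁₀(36.9/29.144) + 0.4×log₁₀(100.32/36.9)]
    = 1.7751 × [0.0062511 + 0.17374] = 0.3195 m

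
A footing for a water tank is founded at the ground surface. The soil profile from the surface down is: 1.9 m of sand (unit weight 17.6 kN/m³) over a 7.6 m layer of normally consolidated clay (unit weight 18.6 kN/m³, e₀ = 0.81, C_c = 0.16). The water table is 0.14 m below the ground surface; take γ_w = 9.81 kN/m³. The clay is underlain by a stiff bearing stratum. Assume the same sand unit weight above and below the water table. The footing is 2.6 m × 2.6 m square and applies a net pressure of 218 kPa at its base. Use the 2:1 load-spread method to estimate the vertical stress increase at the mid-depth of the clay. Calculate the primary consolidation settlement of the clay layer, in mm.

S_c ≈ 105 mm

Mid-depth of clay below the ground surface: z = 1.9 + 7.6/2 = 5.7 m.
Total vertical stress at mid-clay: σ_v = 17.6×1.9 + 18.6×3.8 = 104.12 kPa.
Pore pressure: u = 9.81×(5.7 − 0.14) = 54.544 kPa.
Initial effective stress: σ'_0 = σ_v − u = 104.12 − 54.544 = 49.576 kPa.
Stress increase at mid-clay by the 2:1 spreading method:
Δσ = qBL/((B+z)(L+z)) = 218×2.6×2.6/((2.6+5.7)(2.6+5.7)) = 21.392 kPa
Final effective stress: σ'_f = σ'_0 + Δσ = 49.576 + 21.392 = 70.968 kPa.
Normally consolidated clay, so the full stress increment lies on the virgin compression line:
S_c = C_c·H/(1+e₀)·log₁₀(σ'_f/σ'_0) = 0.16×7.6/(1+0.81)×log₁₀(70.968/49.576)
    = 0.67182 × 0.15579 = 0.1047 m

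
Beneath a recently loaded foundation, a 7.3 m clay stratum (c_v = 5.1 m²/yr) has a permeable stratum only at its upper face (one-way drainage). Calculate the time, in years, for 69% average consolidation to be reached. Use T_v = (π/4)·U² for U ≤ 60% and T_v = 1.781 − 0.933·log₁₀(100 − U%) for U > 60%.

Drainage path length: H_d = H = 7.3 m (single drainage).
U > 60%: T_v = 1.781 − 0.933·log₁₀(100 − 69) = 0.38956.
t = T_v·H_d²/c_v = 0.38956×7.3²/5.1 = 4.071 years.

t ≈ 4.07 years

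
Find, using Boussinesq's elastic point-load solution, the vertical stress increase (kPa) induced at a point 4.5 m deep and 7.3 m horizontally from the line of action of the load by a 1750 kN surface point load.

Δσ_z ≈ 1.64 kPa

Boussinesq vertical stress below a point load on an elastic half-space:
Δσ_z = 3P/(2πz²) · [1 + (r/z)²]^(−5/2)
r/z = 7.3/4.5 = 1.6222; [1+(r/z)²]^(−5/2) = 0.039788.
Δσ_z = 3×1750/(2π×4.5²) × 0.039788 = 41.262 × 0.039788 = 1.642 kPa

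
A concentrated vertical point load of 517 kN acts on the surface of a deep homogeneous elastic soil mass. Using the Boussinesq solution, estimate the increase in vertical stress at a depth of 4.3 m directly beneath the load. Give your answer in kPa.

Boussinesq vertical stress below a point load on an elastic half-space:
Δσ_z = 3P/(2πz²) · [1 + (r/z)²]^(−5/2)
r/z = 0/4.3 = 0; [1+(r/z)²]^(−5/2) = 1.
Δσ_z = 3×517/(2π×4.3²) × 1 = 13.35 × 1 = 13.35 kPa

Δσ_z ≈ 13.3 kPa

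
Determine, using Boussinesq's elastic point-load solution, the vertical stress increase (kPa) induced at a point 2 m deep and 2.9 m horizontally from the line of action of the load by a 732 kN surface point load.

Δσ_z ≈ 5.15 kPa

Boussinesq vertical stress below a point load on an elastic half-space:
Δσ_z = 3P/(2πz²) · [1 + (r/z)²]^(−5/2)
r/z = 2.9/2 = 1.45; [1+(r/z)²]^(−5/2) = 0.058982.
Δσ_z = 3×732/(2π×2²) × 0.058982 = 87.376 × 0.058982 = 5.154 kPa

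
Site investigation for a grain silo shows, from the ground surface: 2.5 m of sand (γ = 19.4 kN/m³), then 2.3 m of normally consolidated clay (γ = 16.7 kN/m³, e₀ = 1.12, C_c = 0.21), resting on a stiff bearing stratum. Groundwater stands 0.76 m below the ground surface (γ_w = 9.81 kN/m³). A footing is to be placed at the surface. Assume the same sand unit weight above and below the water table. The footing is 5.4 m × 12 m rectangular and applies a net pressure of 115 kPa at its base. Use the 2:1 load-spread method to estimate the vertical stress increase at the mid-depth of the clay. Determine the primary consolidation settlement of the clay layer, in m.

Mid-depth of clay below the ground surface: z = 2.5 + 2.3/2 = 3.65 m.
Total vertical stress at mid-clay: σ_v = 19.4×2.5 + 16.7×1.15 = 67.705 kPa.
Pore pressure: u = 9.81×(3.65 − 0.76) = 28.351 kPa.
Initial effective stress: σ'_0 = σ_v − u = 67.705 − 28.351 = 39.354 kPa.
Stress increase at mid-clay by the 2:1 spreading method:
Δσ = qBL/((B+z)(L+z)) = 115×5.4×12/((5.4+3.65)(12+3.65)) = 52.615 kPa
Final effective stress: σ'_f = σ'_0 + Δσ = 39.354 + 52.615 = 91.969 kPa.
Normally consolidated clay, so the full stress increment lies on the virgin compression line:
S_c = C_c·H/(1+e₀)·log₁₀(σ'_f/σ'_0) = 0.21×2.3/(1+1.12)×log₁₀(91.969/39.354)
    = 0.22783 × 0.36865 = 0.08399 m

S_c ≈ 0.084 m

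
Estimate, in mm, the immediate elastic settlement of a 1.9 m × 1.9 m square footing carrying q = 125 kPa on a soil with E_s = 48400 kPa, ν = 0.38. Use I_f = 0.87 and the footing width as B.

S_e ≈ 3.65 mm

Immediate (elastic) settlement: S_e = q·B·(1−ν²)/E_s · I_f.
S_e = 125 × 1.9 × (1 − 0.38²) / 48400 × 0.87
    = 125 × 1.9 × 0.8556 / 48400 × 0.87
    = 0.003653 m = 3.653 mm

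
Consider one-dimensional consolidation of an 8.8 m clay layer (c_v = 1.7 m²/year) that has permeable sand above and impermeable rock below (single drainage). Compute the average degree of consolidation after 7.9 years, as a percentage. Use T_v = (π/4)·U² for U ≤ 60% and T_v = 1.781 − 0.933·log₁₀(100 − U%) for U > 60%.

Drainage path length: H_d = H = 8.8 m (single drainage).
T_v = c_v·t/H_d² = 1.7×7.9/8.8² = 0.17342.
T_v = 0.17342 corresponds to the U ≤ 60% branch:
U = √(4T_v/π) = 0.4699

U ≈ 47 %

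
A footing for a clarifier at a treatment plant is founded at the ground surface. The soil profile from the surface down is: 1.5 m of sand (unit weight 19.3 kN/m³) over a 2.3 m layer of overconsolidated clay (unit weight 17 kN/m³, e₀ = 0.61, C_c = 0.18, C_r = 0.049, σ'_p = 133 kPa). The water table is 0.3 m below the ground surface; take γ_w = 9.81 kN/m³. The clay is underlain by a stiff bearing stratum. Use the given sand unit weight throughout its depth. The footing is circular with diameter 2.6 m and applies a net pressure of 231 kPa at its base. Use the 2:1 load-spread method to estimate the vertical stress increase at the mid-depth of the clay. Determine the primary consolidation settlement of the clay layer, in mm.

Mid-depth of clay below the ground surface: z = 1.5 + 2.3/2 = 2.65 m.
Total vertical stress at mid-clay: σ_v = 19.3×1.5 + 17×1.15 = 48.5 kPa.
Pore pressure: u = 9.81×(2.65 − 0.3) = 23.054 kPa.
Initial effective stress: σ'_0 = σ_v − u = 48.5 − 23.054 = 25.446 kPa.
Stress increase at mid-clay by the 2:1 spreading method:
Δσ ≈ qD²/(D+z)² = 231×2.6²/(2.6+2.65)² = 56.655 kPa
Final effective stress: σ'_f = 25.446 + 56.655 = 82.101 kPa.
σ'_f = 82.101 ≤ σ'_p = 133 kPa, so the clay remains overconsolidated and only the recompression index applies:
S_c = C_r·H/(1+e₀)·log₁₀(σ'_f/σ'_0) = 0.049×2.3/1.61×log₁₀(82.101/25.446)
    = 0.070001 × 0.50873 = 0.03561 m

S_c ≈ 35.6 mm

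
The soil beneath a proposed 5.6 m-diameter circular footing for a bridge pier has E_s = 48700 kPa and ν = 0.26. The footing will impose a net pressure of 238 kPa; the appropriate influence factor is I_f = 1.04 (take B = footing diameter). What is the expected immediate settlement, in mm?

S_e ≈ 26.5 mm

Immediate (elastic) settlement: S_e = q·B·(1−ν²)/E_s · I_f.
S_e = 238 × 5.6 × (1 − 0.26²) / 48700 × 1.04
    = 238 × 5.6 × 0.9324 / 48700 × 1.04
    = 0.02654 m = 26.54 mm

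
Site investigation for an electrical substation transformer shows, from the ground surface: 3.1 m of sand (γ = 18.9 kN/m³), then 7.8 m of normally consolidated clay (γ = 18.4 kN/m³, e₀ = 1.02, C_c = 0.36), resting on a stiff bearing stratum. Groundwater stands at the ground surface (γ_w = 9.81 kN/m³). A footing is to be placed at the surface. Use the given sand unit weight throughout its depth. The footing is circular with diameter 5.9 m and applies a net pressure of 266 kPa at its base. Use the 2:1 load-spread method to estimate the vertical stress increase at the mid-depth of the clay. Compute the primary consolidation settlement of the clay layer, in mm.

S_c ≈ 388 mm

Mid-depth of clay below the ground surface: z = 3.1 + 7.8/2 = 7 m.
Total vertical stress at mid-clay: σ_v = 18.9×3.1 + 18.4×3.9 = 130.35 kPa.
Pore pressure: u = 9.81×(7 − 0) = 68.67 kPa.
Initial effective stress: σ'_0 = σ_v − u = 130.35 − 68.67 = 61.68 kPa.
Stress increase at mid-clay by the 2:1 spreading method:
Δσ ≈ qD²/(D+z)² = 266×5.9²/(5.9+7)² = 55.642 kPa
Final effective stress: σ'_f = σ'_0 + Δσ = 61.68 + 55.642 = 117.32 kPa.
Normally consolidated clay, so the full stress increment lies on the virgin compression line:
S_c = C_c·H/(1+e₀)·log₁₀(σ'_f/σ'_0) = 0.36×7.8/(1+1.02)×log₁₀(117.32/61.68)
    = 1.3901 × 0.27923 = 0.3882 m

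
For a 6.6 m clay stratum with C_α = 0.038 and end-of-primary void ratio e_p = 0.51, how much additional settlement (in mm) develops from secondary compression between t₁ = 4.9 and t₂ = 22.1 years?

Secondary compression: S_s = C_α·H/(1+e_p)·log₁₀(t₂/t₁)
S_s = 0.038×6.6/(1+0.51)×log₁₀(22.1/4.9)
    = 0.1661 × 0.6542 = 0.1087 m

S_s ≈ 109 mm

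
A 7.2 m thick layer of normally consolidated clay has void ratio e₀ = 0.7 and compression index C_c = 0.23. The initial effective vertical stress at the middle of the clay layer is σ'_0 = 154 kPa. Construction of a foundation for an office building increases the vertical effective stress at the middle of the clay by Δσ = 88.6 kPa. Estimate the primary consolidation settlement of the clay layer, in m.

S_c ≈ 0.192 m

Final effective stress: σ'_f = σ'_0 + Δσ = 154 + 88.6 = 242.6 kPa.
Normally consolidated clay, so the full stress increment lies on the virgin compression line:
S_c = C_c·H/(1+e₀)·log₁₀(σ'_f/σ'_0) = 0.23×7.2/(1+0.7)×log₁₀(242.6/154)
    = 0.97412 × 0.19737 = 0.1923 m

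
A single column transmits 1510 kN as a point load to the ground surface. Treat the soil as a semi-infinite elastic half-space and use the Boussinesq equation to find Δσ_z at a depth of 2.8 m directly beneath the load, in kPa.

Boussinesq vertical stress below a point load on an elastic half-space:
Δσ_z = 3P/(2πz²) · [1 + (r/z)²]^(−5/2)
r/z = 0/2.8 = 0; [1+(r/z)²]^(−5/2) = 1.
Δσ_z = 3×1510/(2π×2.8²) × 1 = 91.961 × 1 = 91.96 kPa

Δσ_z ≈ 92 kPa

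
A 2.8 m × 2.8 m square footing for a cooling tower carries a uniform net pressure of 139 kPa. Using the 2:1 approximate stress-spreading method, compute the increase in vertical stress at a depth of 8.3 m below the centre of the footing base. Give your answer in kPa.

Δσ_z ≈ 8.84 kPa

By the 2:1 method the load spreads at 1 horizontal : 2 vertical, so at depth z the loaded area has grown by z in each plan dimension:
Δσ = qBL/((B+z)(L+z)) = 139×2.8×2.8/((2.8+8.3)(2.8+8.3)) = 8.8447 kPa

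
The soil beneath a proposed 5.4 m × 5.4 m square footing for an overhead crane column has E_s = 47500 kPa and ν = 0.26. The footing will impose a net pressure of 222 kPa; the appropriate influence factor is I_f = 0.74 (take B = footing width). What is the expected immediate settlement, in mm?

Immediate (elastic) settlement: S_e = q·B·(1−ν²)/E_s · I_f.
S_e = 222 × 5.4 × (1 − 0.26²) / 47500 × 0.74
    = 222 × 5.4 × 0.9324 / 47500 × 0.74
    = 0.01741 m = 17.41 mm

S_e ≈ 17.4 mm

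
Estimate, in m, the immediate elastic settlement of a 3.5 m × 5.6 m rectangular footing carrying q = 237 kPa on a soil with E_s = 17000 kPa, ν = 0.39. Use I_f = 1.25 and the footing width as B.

S_e ≈ 0.0517 m

Immediate (elastic) settlement: S_e = q·B·(1−ν²)/E_s · I_f.
S_e = 237 × 3.5 × (1 − 0.39²) / 17000 × 1.25
    = 237 × 3.5 × 0.8479 / 17000 × 1.25
    = 0.05172 m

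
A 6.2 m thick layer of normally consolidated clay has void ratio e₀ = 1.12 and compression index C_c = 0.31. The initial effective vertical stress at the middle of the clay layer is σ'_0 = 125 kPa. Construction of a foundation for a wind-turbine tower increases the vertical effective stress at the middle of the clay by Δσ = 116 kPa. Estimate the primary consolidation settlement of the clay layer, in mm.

Final effective stress: σ'_f = σ'_0 + Δσ = 125 + 116 = 241 kPa.
Normally consolidated clay, so the full stress increment lies on the virgin compression line:
S_c = C_c·H/(1+e₀)·log₁₀(σ'_f/σ'_0) = 0.31×6.2/(1+1.12)×log₁₀(241/125)
    = 0.9066 × 0.28511 = 0.2585 m

S_c ≈ 258 mm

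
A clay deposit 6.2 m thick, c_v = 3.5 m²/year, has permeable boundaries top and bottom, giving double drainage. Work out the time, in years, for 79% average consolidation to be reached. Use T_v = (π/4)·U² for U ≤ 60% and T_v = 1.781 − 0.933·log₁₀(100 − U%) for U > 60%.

t ≈ 1.5 years

Drainage path length: H_d = H/2 = 3.1 m (double drainage).
U > 60%: T_v = 1.781 − 0.933·log₁₀(100 − 79) = 0.54737.
t = T_v·H_d²/c_v = 0.54737×3.1²/3.5 = 1.503 years.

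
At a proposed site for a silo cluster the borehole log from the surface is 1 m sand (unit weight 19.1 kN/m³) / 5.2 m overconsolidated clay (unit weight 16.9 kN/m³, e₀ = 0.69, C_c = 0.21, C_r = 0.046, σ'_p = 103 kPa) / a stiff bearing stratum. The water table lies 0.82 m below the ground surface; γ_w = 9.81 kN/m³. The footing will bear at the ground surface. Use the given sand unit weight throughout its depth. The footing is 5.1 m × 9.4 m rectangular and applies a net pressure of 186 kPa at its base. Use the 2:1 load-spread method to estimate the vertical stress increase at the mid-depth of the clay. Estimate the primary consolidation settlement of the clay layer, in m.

Mid-depth of clay below the ground surface: z = 1 + 5.2/2 = 3.6 m.
Total vertical stress at mid-clay: σ_v = 19.1×1 + 16.9×2.6 = 63.04 kPa.
Pore pressure: u = 9.81×(3.6 − 0.82) = 27.272 kPa.
Initial effective stress: σ'_0 = σ_v − u = 63.04 − 27.272 = 35.768 kPa.
Stress increase at mid-clay by the 2:1 spreading method:
Δσ = qBL/((B+z)(L+z)) = 186×5.1×9.4/((5.1+3.6)(9.4+3.6)) = 78.84 kPa
Final effective stress: σ'_f = 35.768 + 78.84 = 114.61 kPa.
σ'_f = 114.61 > σ'_p = 103 kPa, so the stress path crosses the preconsolidation pressure — recompression up to σ'_p, then virgin compression beyond:
S_c = H/(1+e₀)·[C_r·log₁₀(σ'_p/σ'_0) + C_c·log₁₀(σ'_f/σ'_p)]
    = 5.2/1.69 × [0.046×log₁₀(103/35.768) + 0.21×log₁₀(114.61/103)]
    = 3.0769 × [0.02113 + 0.0097409] = 0.09499 m

S_c ≈ 0.095 m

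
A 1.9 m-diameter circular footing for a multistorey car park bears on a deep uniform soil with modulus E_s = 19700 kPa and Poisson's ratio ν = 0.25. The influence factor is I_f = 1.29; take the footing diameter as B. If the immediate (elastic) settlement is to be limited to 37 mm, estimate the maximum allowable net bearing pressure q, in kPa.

S_e = q·B·(1−ν²)/E_s · I_f  ⇒  q = S_e·E_s / (B·(1−ν²)·I_f).
q = 0.037 × 19700 / (1.9 × 0.9375 × 1.29) = 317.2 kPa

q ≈ 317 kPa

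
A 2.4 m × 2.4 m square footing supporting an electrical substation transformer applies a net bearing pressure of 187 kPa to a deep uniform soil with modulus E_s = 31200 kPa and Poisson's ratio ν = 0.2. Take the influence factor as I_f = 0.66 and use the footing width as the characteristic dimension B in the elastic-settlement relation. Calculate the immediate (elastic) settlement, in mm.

S_e ≈ 9.11 mm

Immediate (elastic) settlement: S_e = q·B·(1−ν²)/E_s · I_f.
S_e = 187 × 2.4 × (1 − 0.2²) / 31200 × 0.66
    = 187 × 2.4 × 0.96 / 31200 × 0.66
    = 0.009114 m = 9.114 mm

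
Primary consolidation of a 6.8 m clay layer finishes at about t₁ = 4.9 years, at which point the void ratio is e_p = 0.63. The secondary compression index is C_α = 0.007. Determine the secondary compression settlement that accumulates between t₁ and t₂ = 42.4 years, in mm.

S_s ≈ 27.4 mm

Secondary compression: S_s = C_α·H/(1+e_p)·log₁₀(t₂/t₁)
S_s = 0.007×6.8/(1+0.63)×log₁₀(42.4/4.9)
    = 0.0292 × 0.9372 = 0.02737 m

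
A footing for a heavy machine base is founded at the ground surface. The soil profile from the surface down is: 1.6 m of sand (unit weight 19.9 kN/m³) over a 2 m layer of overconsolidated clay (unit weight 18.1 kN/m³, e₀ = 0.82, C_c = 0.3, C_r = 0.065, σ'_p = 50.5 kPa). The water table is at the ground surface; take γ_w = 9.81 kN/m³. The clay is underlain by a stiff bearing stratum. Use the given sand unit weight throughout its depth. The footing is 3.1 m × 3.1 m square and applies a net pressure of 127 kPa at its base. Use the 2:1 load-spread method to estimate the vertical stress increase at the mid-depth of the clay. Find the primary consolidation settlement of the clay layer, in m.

Mid-depth of clay below the ground surface: z = 1.6 + 2/2 = 2.6 m.
Total vertical stress at mid-clay: σ_v = 19.9×1.6 + 18.1×1 = 49.94 kPa.
Pore pressure: u = 9.81×(2.6 − 0) = 25.506 kPa.
Initial effective stress: σ'_0 = σ_v − u = 49.94 − 25.506 = 24.434 kPa.
Stress increase at mid-clay by the 2:1 spreading method:
Δσ = qBL/((B+z)(L+z)) = 127×3.1×3.1/((3.1+2.6)(3.1+2.6)) = 37.564 kPa
Final effective stress: σ'_f = 24.434 + 37.564 = 61.998 kPa.
σ'_f = 61.998 > σ'_p = 50.5 kPa, so the stress path crosses the preconsolidation pressure — recompression up to σ'_p, then virgin compression beyond:
S_c = H/(1+e₀)·[C_r·log₁₀(σ'_p/σ'_0) + C_c·log₁₀(σ'_f/σ'_p)]
    = 2/1.82 × [0.065×log₁₀(50.5/24.434) + 0.3×log₁₀(61.998/50.5)]
    = 1.0989 × [0.020494 + 0.026726] = 0.05189 m

S_c ≈ 0.0519 m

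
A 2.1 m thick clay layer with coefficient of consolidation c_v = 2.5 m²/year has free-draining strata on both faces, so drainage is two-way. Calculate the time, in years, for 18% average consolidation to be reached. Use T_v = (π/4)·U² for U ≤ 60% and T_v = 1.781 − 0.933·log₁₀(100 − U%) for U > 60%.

t ≈ 0.0112 years

Drainage path length: H_d = H/2 = 1.05 m (double drainage).
U ≤ 60%: T_v = (π/4)·U² = (π/4)×0.18² = 0.025447.
t = T_v·H_d²/c_v = 0.025447×1.05²/2.5 = 0.01122 years.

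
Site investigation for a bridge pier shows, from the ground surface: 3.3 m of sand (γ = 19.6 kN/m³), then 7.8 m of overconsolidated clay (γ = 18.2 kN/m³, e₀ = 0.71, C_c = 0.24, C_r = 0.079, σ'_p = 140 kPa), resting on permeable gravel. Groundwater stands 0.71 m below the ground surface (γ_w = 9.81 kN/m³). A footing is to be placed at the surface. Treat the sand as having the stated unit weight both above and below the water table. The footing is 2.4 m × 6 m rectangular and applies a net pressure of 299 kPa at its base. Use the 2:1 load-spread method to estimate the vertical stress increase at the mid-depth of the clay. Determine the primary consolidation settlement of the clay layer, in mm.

S_c ≈ 60.5 mm

Mid-depth of clay below the ground surface: z = 3.3 + 7.8/2 = 7.2 m.
Total vertical stress at mid-clay: σ_v = 19.6×3.3 + 18.2×3.9 = 135.66 kPa.
Pore pressure: u = 9.81×(7.2 − 0.71) = 63.667 kPa.
Initial effective stress: σ'_0 = σ_v − u = 135.66 − 63.667 = 71.993 kPa.
Stress increase at mid-clay by the 2:1 spreading method:
Δσ = qBL/((B+z)(L+z)) = 299×2.4×6/((2.4+7.2)(6+7.2)) = 33.977 kPa
Final effective stress: σ'_f = 71.993 + 33.977 = 105.97 kPa.
σ'_f = 105.97 ≤ σ'_p = 140 kPa, so the clay remains overconsolidated and only the recompression index applies:
S_c = C_r·H/(1+e₀)·log₁₀(σ'_f/σ'_0) = 0.079×7.8/1.71×log₁₀(105.97/71.993)
    = 0.36035 × 0.16789 = 0.0605 m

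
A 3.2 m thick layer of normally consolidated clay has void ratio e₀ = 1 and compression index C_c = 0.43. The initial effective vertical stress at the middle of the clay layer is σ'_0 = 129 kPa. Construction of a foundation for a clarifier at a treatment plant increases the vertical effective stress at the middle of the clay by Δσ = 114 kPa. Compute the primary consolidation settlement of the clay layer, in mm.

Final effective stress: σ'_f = σ'_0 + Δσ = 129 + 114 = 243 kPa.
Normally consolidated clay, so the full stress increment lies on the virgin compression line:
S_c = C_c·H/(1+e₀)·log₁₀(σ'_f/σ'_0) = 0.43×3.2/(1+1)×log₁₀(243/129)
    = 0.688 × 0.27502 = 0.1892 m

S_c ≈ 189 mm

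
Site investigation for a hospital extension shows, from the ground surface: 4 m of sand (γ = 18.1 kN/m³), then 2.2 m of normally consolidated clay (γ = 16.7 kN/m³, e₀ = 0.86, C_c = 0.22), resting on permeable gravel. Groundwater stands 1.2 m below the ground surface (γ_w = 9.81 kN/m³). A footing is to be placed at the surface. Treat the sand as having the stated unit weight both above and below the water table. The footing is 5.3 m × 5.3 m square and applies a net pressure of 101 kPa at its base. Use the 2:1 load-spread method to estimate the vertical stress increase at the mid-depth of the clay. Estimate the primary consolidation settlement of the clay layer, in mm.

Mid-depth of clay below the ground surface: z = 4 + 2.2/2 = 5.1 m.
Total vertical stress at mid-clay: σ_v = 18.1×4 + 16.7×1.1 = 90.77 kPa.
Pore pressure: u = 9.81×(5.1 − 1.2) = 38.259 kPa.
Initial effective stress: σ'_0 = σ_v − u = 90.77 − 38.259 = 52.511 kPa.
Stress increase at mid-clay by the 2:1 spreading method:
Δσ = qBL/((B+z)(L+z)) = 101×5.3×5.3/((5.3+5.1)(5.3+5.1)) = 26.23 kPa
Final effective stress: σ'_f = σ'_0 + Δσ = 52.511 + 26.23 = 78.741 kPa.
Normally consolidated clay, so the full stress increment lies on the virgin compression line:
S_c = C_c·H/(1+e₀)·log₁₀(σ'_f/σ'_0) = 0.22×2.2/(1+0.86)×log₁₀(78.741/52.511)
    = 0.26022 × 0.17595 = 0.04579 m

S_c ≈ 45.8 mm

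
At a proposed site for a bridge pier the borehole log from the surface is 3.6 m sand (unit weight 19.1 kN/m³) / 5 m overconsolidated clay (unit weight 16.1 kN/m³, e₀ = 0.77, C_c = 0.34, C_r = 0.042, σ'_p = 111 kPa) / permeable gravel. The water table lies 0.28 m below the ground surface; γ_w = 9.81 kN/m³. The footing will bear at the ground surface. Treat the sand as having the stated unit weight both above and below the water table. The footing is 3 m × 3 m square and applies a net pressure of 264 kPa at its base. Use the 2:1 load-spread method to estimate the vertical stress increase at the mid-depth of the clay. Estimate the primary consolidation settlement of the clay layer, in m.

Mid-depth of clay below the ground surface: z = 3.6 + 5/2 = 6.1 m.
Total vertical stress at mid-clay: σ_v = 19.1×3.6 + 16.1×2.5 = 109.01 kPa.
Pore pressure: u = 9.81×(6.1 − 0.28) = 57.094 kPa.
Initial effective stress: σ'_0 = σ_v − u = 109.01 − 57.094 = 51.916 kPa.
Stress increase at mid-clay by the 2:1 spreading method:
Δσ = qBL/((B+z)(L+z)) = 264×3×3/((3+6.1)(3+6.1)) = 28.692 kPa
Final effective stress: σ'_f = 51.916 + 28.692 = 80.608 kPa.
σ'_f = 80.608 ≤ σ'_p = 111 kPa, so the clay remains overconsolidated and only the recompression index applies:
S_c = C_r·H/(1+e₀)·log₁₀(σ'_f/σ'_0) = 0.042×5/1.77×log₁₀(80.608/51.916)
    = 0.11865 × 0.19108 = 0.02267 m

S_c ≈ 0.0227 m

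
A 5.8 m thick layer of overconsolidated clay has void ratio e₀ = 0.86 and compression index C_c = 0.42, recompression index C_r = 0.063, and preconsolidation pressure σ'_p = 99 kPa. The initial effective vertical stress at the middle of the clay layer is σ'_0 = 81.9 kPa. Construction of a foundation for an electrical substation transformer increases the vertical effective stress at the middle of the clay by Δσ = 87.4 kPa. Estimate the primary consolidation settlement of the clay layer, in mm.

S_c ≈ 321 mm

Final effective stress: σ'_f = 81.9 + 87.4 = 169.3 kPa.
σ'_f = 169.3 > σ'_p = 99 kPa, so the stress path crosses the preconsolidation pressure — recompression up to σ'_p, then virgin compression beyond:
S_c = H/(1+e₀)·[C_r·log₁₀(σ'_p/σ'_0) + C_c·log₁₀(σ'_f/σ'_p)]
    = 5.8/1.86 × [0.063×log₁₀(99/81.9) + 0.42×log₁₀(169.3/99)]
    = 3.1183 × [0.0051881 + 0.097869] = 0.3214 m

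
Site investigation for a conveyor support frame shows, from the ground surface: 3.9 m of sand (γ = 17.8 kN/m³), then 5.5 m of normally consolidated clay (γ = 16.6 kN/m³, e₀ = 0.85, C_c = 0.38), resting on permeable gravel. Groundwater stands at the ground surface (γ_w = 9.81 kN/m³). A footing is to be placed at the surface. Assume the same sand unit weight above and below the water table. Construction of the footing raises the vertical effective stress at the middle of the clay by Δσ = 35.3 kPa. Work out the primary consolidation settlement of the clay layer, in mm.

S_c ≈ 263 mm

Mid-depth of clay below the ground surface: z = 3.9 + 5.5/2 = 6.65 m.
Total vertical stress at mid-clay: σ_v = 17.8×3.9 + 16.6×2.75 = 115.07 kPa.
Pore pressure: u = 9.81×(6.65 − 0) = 65.237 kPa.
Initial effective stress: σ'_0 = σ_v − u = 115.07 − 65.237 = 49.833 kPa.
Final effective stress: σ'_f = σ'_0 + Δσ = 49.833 + 35.3 = 85.133 kPa.
Normally consolidated clay, so the full stress increment lies on the virgin compression line:
S_c = C_c·H/(1+e₀)·log₁₀(σ'_f/σ'_0) = 0.38×5.5/(1+0.85)×log₁₀(85.133/49.833)
    = 1.1297 × 0.23258 = 0.2627 m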